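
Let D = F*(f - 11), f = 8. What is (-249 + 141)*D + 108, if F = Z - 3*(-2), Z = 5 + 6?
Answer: 5616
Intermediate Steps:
Z = 11
F = 17 (F = 11 - 3*(-2) = 11 + 6 = 17)
D = -51 (D = 17*(8 - 11) = 17*(-3) = -51)
(-249 + 141)*D + 108 = (-249 + 141)*(-51) + 108 = -108*(-51) + 108 = 5508 + 108 = 5616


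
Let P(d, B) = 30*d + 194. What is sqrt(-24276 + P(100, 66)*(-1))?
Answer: I*sqrt(27470) ≈ 165.74*I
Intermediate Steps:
P(d, B) = 194 + 30*d
sqrt(-24276 + P(100, 66)*(-1)) = sqrt(-24276 + (194 + 30*100)*(-1)) = sqrt(-24276 + (194 + 3000)*(-1)) = sqrt(-24276 + 3194*(-1)) = sqrt(-24276 - 3194) = sqrt(-27470) = I*sqrt(27470)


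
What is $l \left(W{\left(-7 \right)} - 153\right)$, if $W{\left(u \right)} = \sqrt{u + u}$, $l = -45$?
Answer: $6885 - 45 i \sqrt{14} \approx 6885.0 - 168.37 i$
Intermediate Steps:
$W{\left(u \right)} = \sqrt{2} \sqrt{u}$ ($W{\left(u \right)} = \sqrt{2 u} = \sqrt{2} \sqrt{u}$)
$l \left(W{\left(-7 \right)} - 153\right) = - 45 \left(\sqrt{2} \sqrt{-7} - 153\right) = - 45 \left(\sqrt{2} i \sqrt{7} - 153\right) = - 45 \left(i \sqrt{14} - 153\right) = - 45 \left(-153 + i \sqrt{14}\right) = 6885 - 45 i \sqrt{14}$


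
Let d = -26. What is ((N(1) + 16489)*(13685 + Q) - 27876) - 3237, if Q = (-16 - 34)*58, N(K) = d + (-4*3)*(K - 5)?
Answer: 178040022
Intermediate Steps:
N(K) = 34 - 12*K (N(K) = -26 + (-4*3)*(K - 5) = -26 - 12*(-5 + K) = -26 + (60 - 12*K) = 34 - 12*K)
Q = -2900 (Q = -50*58 = -2900)
((N(1) + 16489)*(13685 + Q) - 27876) - 3237 = (((34 - 12*1) + 16489)*(13685 - 2900) - 27876) - 3237 = (((34 - 12) + 16489)*10785 - 27876) - 3237 = ((22 + 16489)*10785 - 27876) - 3237 = (16511*10785 - 27876) - 3237 = (178071135 - 27876) - 3237 = 178043259 - 3237 = 178040022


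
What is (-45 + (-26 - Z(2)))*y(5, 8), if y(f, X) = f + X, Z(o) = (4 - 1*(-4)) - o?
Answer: -1001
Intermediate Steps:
Z(o) = 8 - o (Z(o) = (4 + 4) - o = 8 - o)
y(f, X) = X + f
(-45 + (-26 - Z(2)))*y(5, 8) = (-45 + (-26 - (8 - 1*2)))*(8 + 5) = (-45 + (-26 - (8 - 2)))*13 = (-45 + (-26 - 1*6))*13 = (-45 + (-26 - 6))*13 = (-45 - 32)*13 = -77*13 = -1001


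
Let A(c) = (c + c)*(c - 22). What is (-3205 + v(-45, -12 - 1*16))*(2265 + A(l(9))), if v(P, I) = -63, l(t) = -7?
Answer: -8728828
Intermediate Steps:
A(c) = 2*c*(-22 + c) (A(c) = (2*c)*(-22 + c) = 2*c*(-22 + c))
(-3205 + v(-45, -12 - 1*16))*(2265 + A(l(9))) = (-3205 - 63)*(2265 + 2*(-7)*(-22 - 7)) = -3268*(2265 + 2*(-7)*(-29)) = -3268*(2265 + 406) = -3268*2671 = -8728828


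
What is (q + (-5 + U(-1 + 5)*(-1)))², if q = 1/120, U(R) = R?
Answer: 1164241/14400 ≈ 80.850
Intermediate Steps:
q = 1/120 ≈ 0.0083333
(q + (-5 + U(-1 + 5)*(-1)))² = (1/120 + (-5 + (-1 + 5)*(-1)))² = (1/120 + (-5 + 4*(-1)))² = (1/120 + (-5 - 4))² = (1/120 - 9)² = (-1079/120)² = 1164241/14400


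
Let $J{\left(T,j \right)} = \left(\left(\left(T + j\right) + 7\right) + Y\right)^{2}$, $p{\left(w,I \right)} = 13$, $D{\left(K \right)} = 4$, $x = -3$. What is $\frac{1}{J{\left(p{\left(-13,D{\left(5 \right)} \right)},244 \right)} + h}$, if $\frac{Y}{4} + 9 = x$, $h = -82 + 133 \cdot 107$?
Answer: $\frac{1}{60805} \approx 1.6446 \cdot 10^{-5}$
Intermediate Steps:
$h = 14149$ ($h = -82 + 14231 = 14149$)
$Y = -48$ ($Y = -36 + 4 \left(-3\right) = -36 - 12 = -48$)
$J{\left(T,j \right)} = \left(-41 + T + j\right)^{2}$ ($J{\left(T,j \right)} = \left(\left(\left(T + j\right) + 7\right) - 48\right)^{2} = \left(\left(7 + T + j\right) - 48\right)^{2} = \left(-41 + T + j\right)^{2}$)
$\frac{1}{J{\left(p{\left(-13,D{\left(5 \right)} \right)},244 \right)} + h} = \frac{1}{\left(-41 + 13 + 244\right)^{2} + 14149} = \frac{1}{216^{2} + 14149} = \frac{1}{46656 + 14149} = \frac{1}{60805}$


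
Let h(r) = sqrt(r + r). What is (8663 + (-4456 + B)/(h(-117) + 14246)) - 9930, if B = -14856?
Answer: 3*(-1267*sqrt(26) + 6022998*I)/(-14246*I + 3*sqrt(26)) ≈ -1268.4 + 0.0014556*I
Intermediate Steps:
h(r) = sqrt(2)*sqrt(r) (h(r) = sqrt(2*r) = sqrt(2)*sqrt(r))
(8663 + (-4456 + B)/(h(-117) + 14246)) - 9930 = (8663 + (-4456 - 14856)/(sqrt(2)*sqrt(-117) + 14246)) - 9930 = (8663 - 19312/(sqrt(2)*(3*I*sqrt(13)) + 14246)) - 9930 = (8663 - 19312/(3*I*sqrt(26) + 14246)) - 9930 = (8663 - 19312/(14246 + 3*I*sqrt(26))) - 9930 = -1267 - 19312/(14246 + 3*I*sqrt(26))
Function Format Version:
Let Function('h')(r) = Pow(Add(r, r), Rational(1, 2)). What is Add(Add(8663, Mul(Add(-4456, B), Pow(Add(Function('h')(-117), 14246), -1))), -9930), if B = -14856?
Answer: Mul(3, Pow(Add(Mul(-14246, I), Mul(3, Pow(26, Rational(1, 2)))), -1), Add(Mul(-1267, Pow(26, Rational(1, 2))), Mul(6022998, I))) ≈ Add(-1268.4, Mul(0.0014556, I))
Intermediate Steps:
Function('h')(r) = Mul(Pow(2, Rational(1, 2)), Pow(r, Rational(1, 2))) (Function('h')(r) = Pow(Mul(2, r), Rational(1, 2)) = Mul(Pow(2, Rational(1, 2)), Pow(r, Rational(1, 2))))
Add(Add(8663, Mul(Add(-4456, B), Pow(Add(Function('h')(-117), 14246), -1))), -9930) = Add(Add(8663, Mul(Add(-4456, -14856), Pow(Add(Mul(Pow(2, Rational(1, 2)), Pow(-117, Rational(1, 2))), 14246), -1))), -9930) = Add(Add(8663, Mul(-19312, Pow(Add(Mul(Pow(2, Rational(1, 2)), Mul(3, I, Pow(13, Rational(1, 2)))), 14246), -1))), -9930) = Add(Add(8663, Mul(-19312, Pow(Add(Mul(3, I, Pow(26, Rational(1, 2))), 14246), -1))), -9930) = Add(Add(8663, Mul(-19312, Pow(Add(14246, Mul(3, I, Pow(26, Rational(1, 2)))), -1))), -9930) = Add(-1267, Mul(-19312, Pow(Add(14246, Mul(3, I, Pow(26, Rational(1, 2)))), -1)))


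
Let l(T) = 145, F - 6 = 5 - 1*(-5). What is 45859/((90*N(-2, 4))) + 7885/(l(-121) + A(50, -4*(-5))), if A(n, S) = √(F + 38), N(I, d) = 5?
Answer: 1476205339/9436950 - 23655*√6/20971 ≈ 153.67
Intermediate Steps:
F = 16 (F = 6 + (5 - 1*(-5)) = 6 + (5 + 5) = 6 + 10 = 16)
A(n, S) = 3*√6 (A(n, S) = √(16 + 38) = √54 = 3*√6)
45859/((90*N(-2, 4))) + 7885/(l(-121) + A(50, -4*(-5))) = 45859/((90*5)) + 7885/(145 + 3*√6) = 45859/450 + 7885/(145 + 3*√6)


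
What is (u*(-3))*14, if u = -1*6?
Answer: 252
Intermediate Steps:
u = -6
(u*(-3))*14 = -6*(-3)*14 = 18*14 = 252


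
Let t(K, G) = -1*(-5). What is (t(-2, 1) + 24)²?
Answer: 841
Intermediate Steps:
t(K, G) = 5
(t(-2, 1) + 24)² = (5 + 24)² = 29² = 841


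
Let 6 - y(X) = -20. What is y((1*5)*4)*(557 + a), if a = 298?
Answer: 22230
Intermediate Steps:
y(X) = 26 (y(X) = 6 - 1*(-20) = 6 + 20 = 26)
y((1*5)*4)*(557 + a) = 26*(557 + 298) = 26*855 = 22230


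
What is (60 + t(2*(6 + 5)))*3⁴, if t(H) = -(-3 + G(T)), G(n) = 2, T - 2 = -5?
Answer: 4941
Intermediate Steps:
T = -3 (T = 2 - 5 = -3)
t(H) = 1 (t(H) = -(-3 + 2) = -1*(-1) = 1)
(60 + t(2*(6 + 5)))*3⁴ = (60 + 1)*3⁴ = 61*81 = 4941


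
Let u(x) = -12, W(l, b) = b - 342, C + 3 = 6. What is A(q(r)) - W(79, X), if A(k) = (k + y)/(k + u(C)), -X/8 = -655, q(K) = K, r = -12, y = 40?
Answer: -29395/6 ≈ -4899.2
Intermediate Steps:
C = 3 (C = -3 + 6 = 3)
X = 5240 (X = -8*(-655) = 5240)
W(l, b) = -342 + b
A(k) = (40 + k)/(-12 + k) (A(k) = (k + 40)/(k - 12) = (40 + k)/(-12 + k))
A(q(r)) - W(79, X) = (40 - 12)/(-12 - 12) - (-342 + 5240) = 28/(-24) - 1*4898 = -1/24*28 - 4898 = -7/6 - 4898 = -29395/6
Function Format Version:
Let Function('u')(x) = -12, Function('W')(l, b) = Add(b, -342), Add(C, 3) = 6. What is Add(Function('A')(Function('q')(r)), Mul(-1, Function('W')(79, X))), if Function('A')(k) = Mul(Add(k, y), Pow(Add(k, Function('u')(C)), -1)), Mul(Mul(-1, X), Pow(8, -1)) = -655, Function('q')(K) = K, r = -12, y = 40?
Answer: Rational(-29395, 6) ≈ -4899.2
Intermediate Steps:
C = 3 (C = Add(-3, 6) = 3)
X = 5240 (X = Mul(-8, -655) = 5240)
Function('W')(l, b) = Add(-342, b)
Function('A')(k) = Mul(Pow(Add(-12, k), -1), Add(40, k)) (Function('A')(k) = Mul(Add(k, 40), Pow(Add(k, -12), -1)) = Mul(Add(40, k), Pow(Add(-12, k), -1)) = Mul(Pow(Add(-12, k), -1), Add(40, k)))
Add(Function('A')(Function('q')(r)), Mul(-1, Function('W')(79, X))) = Add(Mul(Pow(Add(-12, -12), -1), Add(40, -12)), Mul(-1, Add(-342, 5240))) = Add(Mul(Pow(-24, -1), 28), Mul(-1, 4898)) = Add(Mul(Rational(-1, 24), 28), -4898) = Add(Rational(-7, 6), -4898) = Rational(-29395, 6)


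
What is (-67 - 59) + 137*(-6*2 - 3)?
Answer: -2181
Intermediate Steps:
(-67 - 59) + 137*(-6*2 - 3) = -126 + 137*(-12 - 3) = -126 + 137*(-15) = -126 - 2055 = -2181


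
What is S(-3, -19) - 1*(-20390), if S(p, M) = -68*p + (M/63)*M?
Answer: 1297783/63 ≈ 20600.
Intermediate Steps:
S(p, M) = -68*p + M²/63 (S(p, M) = -68*p + (M*(1/63))*M = -68*p + (M/63)*M = -68*p + M²/63)
S(-3, -19) - 1*(-20390) = (-68*(-3) + (1/63)*(-19)²) - 1*(-20390) = (204 + (1/63)*361) + 20390 = (204 + 361/63) + 20390 = 13213/63 + 20390 = 1297783/63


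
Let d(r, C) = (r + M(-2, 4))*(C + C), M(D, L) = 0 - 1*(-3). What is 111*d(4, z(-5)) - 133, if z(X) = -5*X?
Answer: 38717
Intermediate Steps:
M(D, L) = 3 (M(D, L) = 0 + 3 = 3)
d(r, C) = 2*C*(3 + r) (d(r, C) = (r + 3)*(C + C) = (3 + r)*(2*C) = 2*C*(3 + r))
111*d(4, z(-5)) - 133 = 111*(2*(-5*(-5))*(3 + 4)) - 133 = 111*(2*25*7) - 133 = 111*350 - 133 = 38850 - 133 = 38717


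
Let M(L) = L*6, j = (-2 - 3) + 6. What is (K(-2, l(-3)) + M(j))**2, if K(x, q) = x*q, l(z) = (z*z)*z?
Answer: 3600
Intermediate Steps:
l(z) = z**3 (l(z) = z**2*z = z**3)
j = 1 (j = -5 + 6 = 1)
M(L) = 6*L
K(x, q) = q*x
(K(-2, l(-3)) + M(j))**2 = ((-3)**3*(-2) + 6*1)**2 = (-27*(-2) + 6)**2 = (54 + 6)**2 = 60**2 = 3600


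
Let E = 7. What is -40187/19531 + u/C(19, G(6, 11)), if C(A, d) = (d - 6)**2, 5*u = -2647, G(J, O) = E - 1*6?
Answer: -56721932/2441375 ≈ -23.234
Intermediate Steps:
G(J, O) = 1 (G(J, O) = 7 - 1*6 = 7 - 6 = 1)
u = -2647/5 (u = (1/5)*(-2647) = -2647/5 ≈ -529.40)
C(A, d) = (-6 + d)**2
-40187/19531 + u/C(19, G(6, 11)) = -40187/19531 - 2647/(5*(-6 + 1)**2) = -40187*1/19531 - 2647/(5*((-5)**2)) = -40187/19531 - 2647/5/25 = -40187/19531 - 2647/5*1/25 = -40187/19531 - 2647/125 = -56721932/2441375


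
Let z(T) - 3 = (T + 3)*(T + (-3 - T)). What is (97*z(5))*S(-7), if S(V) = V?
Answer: 14259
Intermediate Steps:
z(T) = -6 - 3*T (z(T) = 3 + (T + 3)*(T + (-3 - T)) = 3 + (3 + T)*(-3) = 3 + (-9 - 3*T) = -6 - 3*T)
(97*z(5))*S(-7) = (97*(-6 - 3*5))*(-7) = (97*(-6 - 15))*(-7) = (97*(-21))*(-7) = -2037*(-7) = 14259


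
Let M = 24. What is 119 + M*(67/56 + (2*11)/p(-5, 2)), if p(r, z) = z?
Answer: 2882/7 ≈ 411.71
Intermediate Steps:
119 + M*(67/56 + (2*11)/p(-5, 2)) = 119 + 24*(67/56 + (2*11)/2) = 119 + 24*(67*(1/56) + 22*(1/2)) = 119 + 24*(67/56 + 11) = 119 + 24*(683/56) = 119 + 2049/7 = 2882/7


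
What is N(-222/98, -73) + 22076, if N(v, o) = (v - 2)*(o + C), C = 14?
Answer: 1094055/49 ≈ 22328.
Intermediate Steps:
N(v, o) = (-2 + v)*(14 + o) (N(v, o) = (v - 2)*(o + 14) = (-2 + v)*(14 + o))
N(-222/98, -73) + 22076 = (-28 - 2*(-73) + 14*(-222/98) - (-16206)/98) + 22076 = (-28 + 146 + 14*(-222*1/98) - (-16206)/98) + 22076 = (-28 + 146 + 14*(-111/49) - 73*(-111/49)) + 22076 = (-28 + 146 - 222/7 + 8103/49) + 22076 = 12331/49 + 22076 = 1094055/49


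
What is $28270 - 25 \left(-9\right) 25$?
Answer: $33895$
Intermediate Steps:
$28270 - 25 \left(-9\right) 25 = 28270 - \left(-225\right) 25 = 28270 - -5625 = 28270 + 5625 = 33895$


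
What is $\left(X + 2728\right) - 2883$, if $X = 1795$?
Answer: $1640$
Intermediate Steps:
$\left(X + 2728\right) - 2883 = \left(1795 + 2728\right) - 2883 = 4523 - 2883 = 1640$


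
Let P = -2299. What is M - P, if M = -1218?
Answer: 1081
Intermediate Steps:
M - P = -1218 - 1*(-2299) = -1218 + 2299 = 1081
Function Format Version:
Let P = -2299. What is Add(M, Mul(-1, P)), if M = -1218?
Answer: 1081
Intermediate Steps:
Add(M, Mul(-1, P)) = Add(-1218, Mul(-1, -2299)) = Add(-1218, 2299) = 1081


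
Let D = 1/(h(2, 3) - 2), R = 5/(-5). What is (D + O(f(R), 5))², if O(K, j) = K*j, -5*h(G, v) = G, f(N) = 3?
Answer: 30625/144 ≈ 212.67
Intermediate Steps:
R = -1 (R = 5*(-⅕) = -1)
h(G, v) = -G/5
D = -5/12 (D = 1/(-⅕*2 - 2) = 1/(-⅖ - 2) = 1/(-12/5) = -5/12 ≈ -0.41667)
(D + O(f(R), 5))² = (-5/12 + 3*5)² = (-5/12 + 15)² = (175/12)² = 30625/144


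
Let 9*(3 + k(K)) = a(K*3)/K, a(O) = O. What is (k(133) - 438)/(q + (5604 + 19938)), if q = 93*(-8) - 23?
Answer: -1322/74325 ≈ -0.017787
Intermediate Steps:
q = -767 (q = -744 - 23 = -767)
k(K) = -8/3 (k(K) = -3 + ((K*3)/K)/9 = -3 + ((3*K)/K)/9 = -3 + (⅑)*3 = -3 + ⅓ = -8/3)
(k(133) - 438)/(q + (5604 + 19938)) = (-8/3 - 438)/(-767 + (5604 + 19938)) = -1322/(3*(-767 + 25542)) = -1322/3/24775 = -1322/3*1/24775 = -1322/74325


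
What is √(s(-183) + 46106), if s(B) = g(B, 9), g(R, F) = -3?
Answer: √46103 ≈ 214.72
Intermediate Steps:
s(B) = -3
√(s(-183) + 46106) = √(-3 + 46106) = √46103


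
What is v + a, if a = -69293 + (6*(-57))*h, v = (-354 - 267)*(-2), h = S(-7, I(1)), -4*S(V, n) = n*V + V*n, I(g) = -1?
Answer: -66854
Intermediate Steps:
S(V, n) = -V*n/2 (S(V, n) = -(n*V + V*n)/4 = -(V*n + V*n)/4 = -V*n/2)
h = -7/2 (h = -1/2*(-7)*(-1) = -7/2 ≈ -3.5000)
v = 1242 (v = -621*(-2) = 1242)
a = -68096 (a = -69293 + (6*(-57))*(-7/2) = -69293 - 342*(-7/2) = -69293 + 1197 = -68096)
v + a = 1242 - 68096 = -66854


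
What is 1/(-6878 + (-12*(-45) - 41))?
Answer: -1/6379 ≈ -0.00015676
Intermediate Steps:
1/(-6878 + (-12*(-45) - 41)) = 1/(-6878 + (540 - 41)) = 1/(-6878 + 499) = 1/(-6379) = -1/6379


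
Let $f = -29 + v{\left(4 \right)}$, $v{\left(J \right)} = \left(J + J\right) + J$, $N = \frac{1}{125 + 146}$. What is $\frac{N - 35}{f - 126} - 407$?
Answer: $- \frac{15762987}{38753} \approx -406.76$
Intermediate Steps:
$N = \frac{1}{271} \approx 0.00369$
$v{\left(J \right)} = 3 J$ ($v{\left(J \right)} = 2 J + J = 3 J$)
$f = -17$ ($f = -29 + 3 \cdot 4 = -29 + 12 = -17$)
$\frac{N - 35}{f - 126} - 407 = \frac{\frac{1}{271} - 35}{-17 - 126} - 407 = - \frac{9484}{271 \left(-143\right)} - 407 = \left(- \frac{9484}{271}\right) \left(- \frac{1}{143}\right) - 407 = \frac{9484}{38753} - 407 = - \frac{15762987}{38753}$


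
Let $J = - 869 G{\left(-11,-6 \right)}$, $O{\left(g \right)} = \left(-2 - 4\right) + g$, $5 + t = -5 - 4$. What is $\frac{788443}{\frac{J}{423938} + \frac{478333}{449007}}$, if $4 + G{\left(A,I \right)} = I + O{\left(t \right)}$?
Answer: $\frac{75040507824202869}{107244573922} \approx 6.9971 \cdot 10^{5}$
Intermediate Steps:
$t = -14$ ($t = -5 - 9 = -14$)
$O{\left(g \right)} = -6 + g$
$G{\left(A,I \right)} = -24 + I$ ($G{\left(A,I \right)} = -4 + \left(I - 20\right) = -4 + \left(-20 + I\right) = -24 + I$)
$J = 26070$ ($J = - 869 \left(-24 - 6\right) = \left(-869\right) \left(-30\right) = 26070$)
$\frac{788443}{\frac{J}{423938} + \frac{478333}{449007}} = \frac{788443}{\frac{26070}{423938} + \frac{478333}{449007}} = \frac{788443}{26070 \cdot \frac{1}{423938} + 478333 \cdot \frac{1}{449007}} = \frac{788443}{\frac{13035}{211969} + \frac{478333}{449007}} = \frac{788443}{\frac{107244573922}{95175564783}} = 788443 \cdot \frac{95175564783}{107244573922} = \frac{75040507824202869}{107244573922}$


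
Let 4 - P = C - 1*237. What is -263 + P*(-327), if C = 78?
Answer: -53564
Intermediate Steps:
P = 163 (P = 4 - (78 - 1*237) = 4 - (78 - 237) = 4 - 1*(-159) = 4 + 159 = 163)
-263 + P*(-327) = -263 + 163*(-327) = -263 - 53301 = -53564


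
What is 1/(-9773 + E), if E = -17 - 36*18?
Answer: -1/10438 ≈ -9.5804e-5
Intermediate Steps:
E = -665 (E = -17 - 648 = -665)
1/(-9773 + E) = 1/(-9773 - 665) = 1/(-10438) = -1/10438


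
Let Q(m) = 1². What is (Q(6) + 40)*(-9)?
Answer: -369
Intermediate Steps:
Q(m) = 1
(Q(6) + 40)*(-9) = (1 + 40)*(-9) = 41*(-9) = -369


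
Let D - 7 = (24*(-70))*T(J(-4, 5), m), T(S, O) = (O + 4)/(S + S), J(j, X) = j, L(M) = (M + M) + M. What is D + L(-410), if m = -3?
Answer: -1013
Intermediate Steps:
L(M) = 3*M (L(M) = 2*M + M = 3*M)
T(S, O) = (4 + O)/(2*S) (T(S, O) = (4 + O)/((2*S)) = (4 + O)*(1/(2*S)) = (4 + O)/(2*S))
D = 217 (D = 7 + (24*(-70))*((½)*(4 - 3)/(-4)) = 7 - 840*(-1)/4 = 7 - 1680*(-⅛) = 7 + 210 = 217)
D + L(-410) = 217 + 3*(-410) = 217 - 1230 = -1013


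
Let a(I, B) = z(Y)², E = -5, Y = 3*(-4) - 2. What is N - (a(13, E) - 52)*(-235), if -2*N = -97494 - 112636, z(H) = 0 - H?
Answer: 138905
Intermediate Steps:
Y = -14 (Y = -12 - 2 = -14)
z(H) = -H
a(I, B) = 196 (a(I, B) = (-1*(-14))² = 14² = 196)
N = 105065 (N = -(-97494 - 112636)/2 = -½*(-210130) = 105065)
N - (a(13, E) - 52)*(-235) = 105065 - (196 - 52)*(-235) = 105065 - 144*(-235) = 105065 - 1*(-33840) = 105065 + 33840 = 138905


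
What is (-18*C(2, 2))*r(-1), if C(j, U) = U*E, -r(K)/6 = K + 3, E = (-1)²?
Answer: 432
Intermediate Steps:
E = 1
r(K) = -18 - 6*K (r(K) = -6*(K + 3) = -6*(3 + K) = -18 - 6*K)
C(j, U) = U (C(j, U) = U*1 = U)
(-18*C(2, 2))*r(-1) = (-18*2)*(-18 - 6*(-1)) = -36*(-18 + 6) = -36*(-12) = 432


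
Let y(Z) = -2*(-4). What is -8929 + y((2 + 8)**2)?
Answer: -8921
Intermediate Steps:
y(Z) = 8
-8929 + y((2 + 8)**2) = -8929 + 8 = -8921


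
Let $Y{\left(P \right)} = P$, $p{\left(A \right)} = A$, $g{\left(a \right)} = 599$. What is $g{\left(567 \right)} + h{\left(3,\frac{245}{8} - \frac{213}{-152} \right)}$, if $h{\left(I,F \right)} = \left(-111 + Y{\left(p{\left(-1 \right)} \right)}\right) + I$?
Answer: $490$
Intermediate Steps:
$h{\left(I,F \right)} = -112 + I$ ($h{\left(I,F \right)} = \left(-111 - 1\right) + I = -112 + I$)
$g{\left(567 \right)} + h{\left(3,\frac{245}{8} - \frac{213}{-152} \right)} = 599 + \left(-112 + 3\right) = 599 - 109 = 490$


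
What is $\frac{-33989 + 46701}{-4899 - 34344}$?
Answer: $- \frac{12712}{39243} \approx -0.32393$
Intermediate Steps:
$\frac{-33989 + 46701}{-4899 - 34344} = \frac{12712}{-39243} = 12712 \left(- \frac{1}{39243}\right) = - \frac{12712}{39243}$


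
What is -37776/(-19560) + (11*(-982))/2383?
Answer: -5052788/1942145 ≈ -2.6017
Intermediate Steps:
-37776/(-19560) + (11*(-982))/2383 = -37776*(-1/19560) - 10802*1/2383 = 1574/815 - 10802/2383 = -5052788/1942145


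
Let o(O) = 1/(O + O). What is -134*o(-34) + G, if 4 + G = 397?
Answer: 13429/34 ≈ 394.97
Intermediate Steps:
G = 393 (G = -4 + 397 = 393)
o(O) = 1/(2*O)
-134*o(-34) + G = -67/(-34) + 393 = -67*(-1)/34 + 393 = -134*(-1/68) + 393 = 67/34 + 393 = 13429/34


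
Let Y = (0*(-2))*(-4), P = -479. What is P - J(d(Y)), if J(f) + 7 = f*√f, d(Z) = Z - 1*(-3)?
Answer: -472 - 3*√3 ≈ -477.20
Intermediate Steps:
Y = 0 (Y = 0*(-4) = 0)
d(Z) = 3 + Z (d(Z) = Z + 3 = 3 + Z)
J(f) = -7 + f^(3/2) (J(f) = -7 + f*√f = -7 + f^(3/2))
P - J(d(Y)) = -479 - (-7 + (3 + 0)^(3/2)) = -479 - (-7 + 3^(3/2)) = -479 - (-7 + 3*√3) = -479 + (7 - 3*√3) = -472 - 3*√3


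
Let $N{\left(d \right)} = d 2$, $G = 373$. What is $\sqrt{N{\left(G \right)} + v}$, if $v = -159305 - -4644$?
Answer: $i \sqrt{153915} \approx 392.32 i$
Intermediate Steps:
$N{\left(d \right)} = 2 d$
$v = -154661$ ($v = -159305 + 4644 = -154661$)
$\sqrt{N{\left(G \right)} + v} = \sqrt{2 \cdot 373 - 154661} = \sqrt{746 - 154661} = \sqrt{-153915} = i \sqrt{153915}$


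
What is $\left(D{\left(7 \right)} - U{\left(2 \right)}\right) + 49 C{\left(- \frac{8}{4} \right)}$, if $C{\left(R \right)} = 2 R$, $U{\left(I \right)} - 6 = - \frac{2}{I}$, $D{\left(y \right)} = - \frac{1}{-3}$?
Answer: $- \frac{602}{3} \approx -200.67$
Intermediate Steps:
$D{\left(y \right)} = \frac{1}{3}$ ($D{\left(y \right)} = \left(-1\right) \left(- \frac{1}{3}\right) = \frac{1}{3}$)
$U{\left(I \right)} = 6 - \frac{2}{I}$
$\left(D{\left(7 \right)} - U{\left(2 \right)}\right) + 49 C{\left(- \frac{8}{4} \right)} = \left(\frac{1}{3} - \left(6 - \frac{2}{2}\right)\right) + 49 \cdot 2 \left(- \frac{8}{4}\right) = \left(\frac{1}{3} - \left(6 - 1\right)\right) + 49 \cdot 2 \left(\left(-8\right) \frac{1}{4}\right) = \left(\frac{1}{3} - \left(6 - 1\right)\right) + 49 \cdot 2 \left(-2\right) = \left(\frac{1}{3} - 5\right) + 49 \left(-4\right) = \left(\frac{1}{3} - 5\right) - 196 = - \frac{14}{3} - 196 = - \frac{602}{3}$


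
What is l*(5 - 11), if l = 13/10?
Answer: -39/5 ≈ -7.8000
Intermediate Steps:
l = 13/10 (l = 13*(⅒) = 13/10 ≈ 1.3000)
l*(5 - 11) = 13*(5 - 11)/10 = (13/10)*(-6) = -39/5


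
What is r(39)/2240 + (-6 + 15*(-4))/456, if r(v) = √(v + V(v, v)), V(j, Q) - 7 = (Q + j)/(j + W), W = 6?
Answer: -11/76 + √2685/16800 ≈ -0.14165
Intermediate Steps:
V(j, Q) = 7 + (Q + j)/(6 + j) (V(j, Q) = 7 + (Q + j)/(j + 6) = 7 + (Q + j)/(6 + j))
r(v) = √(v + (42 + 9*v)/(6 + v)) (r(v) = √(v + (42 + v + 8*v)/(6 + v)) = √(v + (42 + 9*v)/(6 + v)))
r(39)/2240 + (-6 + 15*(-4))/456 = √((42 + 39² + 15*39)/(6 + 39))/2240 + (-6 + 15*(-4))/456 = √((42 + 1521 + 585)/45)*(1/2240) + (-6 - 60)*(1/456) = √((1/45)*2148)*(1/2240) - 66*1/456 = √(716/15)*(1/2240) - 11/76 = (2*√2685/15)*(1/2240) - 11/76 = √2685/16800 - 11/76 = -11/76 + √2685/16800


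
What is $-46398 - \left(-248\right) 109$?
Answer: $-19366$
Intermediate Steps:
$-46398 - \left(-248\right) 109 = -46398 - -27032 = -46398 + 27032 = -19366$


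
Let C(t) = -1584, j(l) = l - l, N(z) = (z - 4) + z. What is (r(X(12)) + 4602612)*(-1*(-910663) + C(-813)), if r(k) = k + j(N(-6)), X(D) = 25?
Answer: 4184160641323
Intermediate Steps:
N(z) = -4 + 2*z (N(z) = (-4 + z) + z = -4 + 2*z)
j(l) = 0
r(k) = k (r(k) = k + 0 = k)
(r(X(12)) + 4602612)*(-1*(-910663) + C(-813)) = (25 + 4602612)*(-1*(-910663) - 1584) = 4602637*(910663 - 1584) = 4602637*909079 = 4184160641323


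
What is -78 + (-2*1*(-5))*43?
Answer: 352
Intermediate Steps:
-78 + (-2*1*(-5))*43 = -78 - 2*(-5)*43 = -78 + 10*43 = -78 + 430 = 352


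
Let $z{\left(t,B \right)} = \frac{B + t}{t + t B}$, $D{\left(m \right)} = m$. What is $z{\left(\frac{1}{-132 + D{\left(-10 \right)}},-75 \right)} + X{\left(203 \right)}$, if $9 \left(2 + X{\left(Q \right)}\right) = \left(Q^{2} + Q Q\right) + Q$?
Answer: $\frac{6016763}{666} \approx 9034.2$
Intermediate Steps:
$z{\left(t,B \right)} = \frac{B + t}{t + B t}$
$X{\left(Q \right)} = -2 + \frac{Q}{9} + \frac{2 Q^{2}}{9}$ ($X{\left(Q \right)} = -2 + \frac{\left(Q^{2} + Q Q\right) + Q}{9} = -2 + \frac{\left(Q^{2} + Q^{2}\right) + Q}{9} = -2 + \frac{2 Q^{2} + Q}{9} = -2 + \frac{Q + 2 Q^{2}}{9} = -2 + \left(\frac{Q}{9} + \frac{2 Q^{2}}{9}\right) = -2 + \frac{Q}{9} + \frac{2 Q^{2}}{9}$)
$z{\left(\frac{1}{-132 + D{\left(-10 \right)}},-75 \right)} + X{\left(203 \right)} = \frac{-75 + \frac{1}{-132 - 10}}{\frac{1}{-132 - 10} \left(1 - 75\right)} + \left(-2 + \frac{1}{9} \cdot 203 + \frac{2 \cdot 203^{2}}{9}\right) = \frac{-75 + \frac{1}{-142}}{\frac{1}{-142} \left(-74\right)} + \left(-2 + \frac{203}{9} + \frac{2}{9} \cdot 41209\right) = \frac{1}{- \frac{1}{142}} \left(- \frac{1}{74}\right) \left(-75 - \frac{1}{142}\right) + \left(-2 + \frac{203}{9} + \frac{82418}{9}\right) = \left(-142\right) \left(- \frac{1}{74}\right) \left(- \frac{10651}{142}\right) + \frac{82603}{9} = - \frac{10651}{74} + \frac{82603}{9} = \frac{6016763}{666}$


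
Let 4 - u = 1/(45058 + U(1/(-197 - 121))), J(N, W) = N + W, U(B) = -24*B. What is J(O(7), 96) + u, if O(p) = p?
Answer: 255524293/2388078 ≈ 107.00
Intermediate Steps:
u = 9552259/2388078 (u = 4 - 1/(45058 - 24/(-197 - 121)) = 4 - 1/(45058 - 24/(-318)) = 4 - 1/(45058 - 24*(-1/318)) = 4 - 1/(45058 + 4/53) = 4 - 1/2388078/53 = 4 - 1*53/2388078 = 4 - 53/2388078 = 9552259/2388078 ≈ 4.0000)
J(O(7), 96) + u = (7 + 96) + 9552259/2388078 = 103 + 9552259/2388078 = 255524293/2388078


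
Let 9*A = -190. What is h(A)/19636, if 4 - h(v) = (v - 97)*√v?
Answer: 1/4909 + 1063*I*√190/530172 ≈ 0.00020371 + 0.027637*I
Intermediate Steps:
A = -190/9 (A = (⅑)*(-190) = -190/9 ≈ -21.111)
h(v) = 4 - √v*(-97 + v) (h(v) = 4 - (v - 97)*√v = 4 - (-97 + v)*√v = 4 - √v*(-97 + v))
h(A)/19636 = (4 - (-190/9)^(3/2) + 97*√(-190/9))/19636 = (4 - (-190)*I*√190/27 + 97*(I*√190/3))*(1/19636) = (4 + 190*I*√190/27 + 97*I*√190/3)*(1/19636) = (4 + 1063*I*√190/27)*(1/19636) = 1/4909 + 1063*I*√190/530172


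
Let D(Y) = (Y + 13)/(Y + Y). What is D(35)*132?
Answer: 3168/35 ≈ 90.514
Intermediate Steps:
D(Y) = (13 + Y)/(2*Y) (D(Y) = (13 + Y)/((2*Y)) = (13 + Y)*(1/(2*Y)) = (13 + Y)/(2*Y))
D(35)*132 = ((1/2)*(13 + 35)/35)*132 = ((1/2)*(1/35)*48)*132 = (24/35)*132 = 3168/35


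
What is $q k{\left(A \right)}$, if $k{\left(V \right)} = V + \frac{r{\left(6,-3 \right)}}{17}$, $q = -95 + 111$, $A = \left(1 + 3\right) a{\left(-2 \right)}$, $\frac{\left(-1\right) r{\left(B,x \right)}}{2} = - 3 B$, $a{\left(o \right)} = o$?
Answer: $- \frac{1600}{17} \approx -94.118$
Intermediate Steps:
$r{\left(B,x \right)} = 6 B$ ($r{\left(B,x \right)} = - 2 \left(- 3 B\right) = 6 B$)
$A = -8$ ($A = \left(1 + 3\right) \left(-2\right) = 4 \left(-2\right) = -8$)
$q = 16$
$k{\left(V \right)} = \frac{36}{17} + V$ ($k{\left(V \right)} = V + \frac{6 \cdot 6}{17} = V + 36 \cdot \frac{1}{17} = V + \frac{36}{17} = \frac{36}{17} + V$)
$q k{\left(A \right)} = 16 \left(\frac{36}{17} - 8\right) = 16 \left(- \frac{100}{17}\right) = - \frac{1600}{17}$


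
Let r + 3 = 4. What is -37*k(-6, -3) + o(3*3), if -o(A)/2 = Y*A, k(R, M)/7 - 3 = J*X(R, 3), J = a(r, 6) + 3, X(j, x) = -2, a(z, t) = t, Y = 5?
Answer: 3795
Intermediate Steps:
r = 1 (r = -3 + 4 = 1)
J = 9 (J = 6 + 3 = 9)
k(R, M) = -105 (k(R, M) = 21 + 7*(9*(-2)) = 21 + 7*(-18) = 21 - 126 = -105)
o(A) = -10*A
-37*k(-6, -3) + o(3*3) = -37*(-105) - 30*3 = 3885 - 10*9 = 3885 - 90 = 3795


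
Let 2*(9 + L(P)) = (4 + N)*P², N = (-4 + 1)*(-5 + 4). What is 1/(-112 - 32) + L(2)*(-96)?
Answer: -69121/144 ≈ -480.01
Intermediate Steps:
N = 3 (N = -3*(-1) = 3)
L(P) = -9 + 7*P²/2 (L(P) = -9 + ((4 + 3)*P²)/2 = -9 + (7*P²)/2 = -9 + 7*P²/2)
1/(-112 - 32) + L(2)*(-96) = 1/(-112 - 32) + (-9 + (7/2)*2²)*(-96) = 1/(-144) + (-9 + (7/2)*4)*(-96) = -1/144 + (-9 + 14)*(-96) = -1/144 + 5*(-96) = -1/144 - 480 = -69121/144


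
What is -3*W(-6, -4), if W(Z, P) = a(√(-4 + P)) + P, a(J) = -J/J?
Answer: 15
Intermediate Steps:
a(J) = -1 (a(J) = -1*1 = -1)
W(Z, P) = -1 + P
-3*W(-6, -4) = -3*(-1 - 4) = -3*(-5) = 15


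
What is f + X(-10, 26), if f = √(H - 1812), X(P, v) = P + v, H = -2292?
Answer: 16 + 6*I*√114 ≈ 16.0 + 64.063*I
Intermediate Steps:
f = 6*I*√114 (f = √(-2292 - 1812) = √(-4104) = 6*I*√114 ≈ 64.063*I)
f + X(-10, 26) = 6*I*√114 + (-10 + 26) = 6*I*√114 + 16 = 16 + 6*I*√114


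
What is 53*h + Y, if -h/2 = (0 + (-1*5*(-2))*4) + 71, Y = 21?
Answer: -11745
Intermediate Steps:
h = -222 (h = -2*((0 + (-1*5*(-2))*4) + 71) = -2*((0 - 5*(-2)*4) + 71) = -2*((0 + 10*4) + 71) = -2*((0 + 40) + 71) = -2*(40 + 71) = -2*111 = -222)
53*h + Y = 53*(-222) + 21 = -11766 + 21 = -11745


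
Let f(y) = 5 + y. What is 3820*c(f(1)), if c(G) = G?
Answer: 22920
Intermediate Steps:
3820*c(f(1)) = 3820*(5 + 1) = 3820*6 = 22920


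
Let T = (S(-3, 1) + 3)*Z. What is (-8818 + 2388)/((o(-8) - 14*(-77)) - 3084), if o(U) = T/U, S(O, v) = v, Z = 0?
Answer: 3215/1003 ≈ 3.2054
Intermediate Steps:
T = 0 (T = (1 + 3)*0 = 4*0 = 0)
o(U) = 0 (o(U) = 0/U = 0)
(-8818 + 2388)/((o(-8) - 14*(-77)) - 3084) = (-8818 + 2388)/((0 - 14*(-77)) - 3084) = -6430/((0 + 1078) - 3084) = -6430/(1078 - 3084) = -6430/(-2006) = -6430*(-1/2006) = 3215/1003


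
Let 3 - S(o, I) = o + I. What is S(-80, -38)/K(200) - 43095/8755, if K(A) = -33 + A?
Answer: -72206/17201 ≈ -4.1978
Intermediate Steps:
S(o, I) = 3 - I - o (S(o, I) = 3 - (o + I) = 3 - (I + o) = 3 + (-I - o) = 3 - I - o)
S(-80, -38)/K(200) - 43095/8755 = (3 - 1*(-38) - 1*(-80))/(-33 + 200) - 43095/8755 = (3 + 38 + 80)/167 - 43095*1/8755 = 121*(1/167) - 507/103 = 121/167 - 507/103 = -72206/17201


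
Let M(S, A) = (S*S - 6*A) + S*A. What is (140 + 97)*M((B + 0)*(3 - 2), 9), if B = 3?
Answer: -4266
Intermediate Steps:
M(S, A) = S**2 - 6*A + A*S (M(S, A) = (S**2 - 6*A) + A*S = S**2 - 6*A + A*S)
(140 + 97)*M((B + 0)*(3 - 2), 9) = (140 + 97)*(((3 + 0)*(3 - 2))**2 - 6*9 + 9*((3 + 0)*(3 - 2))) = 237*((3*1)**2 - 54 + 9*(3*1)) = 237*(3**2 - 54 + 9*3) = 237*(9 - 54 + 27) = 237*(-18) = -4266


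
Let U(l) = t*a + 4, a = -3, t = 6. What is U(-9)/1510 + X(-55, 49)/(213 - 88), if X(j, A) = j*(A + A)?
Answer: -162813/3775 ≈ -43.129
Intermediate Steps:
U(l) = -14 (U(l) = 6*(-3) + 4 = -18 + 4 = -14)
X(j, A) = 2*A*j (X(j, A) = j*(2*A) = 2*A*j)
U(-9)/1510 + X(-55, 49)/(213 - 88) = -14/1510 + (2*49*(-55))/(213 - 88) = -14*1/1510 - 5390/125 = -7/755 - 5390*1/125 = -7/755 - 1078/25 = -162813/3775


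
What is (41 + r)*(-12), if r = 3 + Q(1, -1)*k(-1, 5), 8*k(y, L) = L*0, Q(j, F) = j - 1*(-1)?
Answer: -528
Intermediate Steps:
Q(j, F) = 1 + j (Q(j, F) = j + 1 = 1 + j)
k(y, L) = 0 (k(y, L) = (L*0)/8 = (1/8)*0 = 0)
r = 3 (r = 3 + (1 + 1)*0 = 3 + 2*0 = 3 + 0 = 3)
(41 + r)*(-12) = (41 + 3)*(-12) = 44*(-12) = -528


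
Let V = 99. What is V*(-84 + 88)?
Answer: 396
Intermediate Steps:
V*(-84 + 88) = 99*(-84 + 88) = 99*4 = 396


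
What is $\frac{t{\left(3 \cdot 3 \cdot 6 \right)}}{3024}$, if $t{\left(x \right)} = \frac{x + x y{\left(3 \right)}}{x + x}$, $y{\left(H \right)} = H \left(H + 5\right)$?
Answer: $\frac{25}{6048} \approx 0.0041336$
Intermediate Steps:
$y{\left(H \right)} = H \left(5 + H\right)$
$t{\left(x \right)} = \frac{25}{2}$ ($t{\left(x \right)} = \frac{x + x 3 \left(5 + 3\right)}{x + x} = \frac{x + x 3 \cdot 8}{2 x} = \left(x + x 24\right) \frac{1}{2 x} = \left(x + 24 x\right) \frac{1}{2 x} = 25 x \frac{1}{2 x} = \frac{25}{2}$)
$\frac{t{\left(3 \cdot 3 \cdot 6 \right)}}{3024} = \frac{25}{2 \cdot 3024} = \frac{25}{2} \cdot \frac{1}{3024} = \frac{25}{6048}$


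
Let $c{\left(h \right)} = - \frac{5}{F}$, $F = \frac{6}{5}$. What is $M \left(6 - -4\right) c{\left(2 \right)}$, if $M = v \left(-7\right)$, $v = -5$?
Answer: $- \frac{4375}{3} \approx -1458.3$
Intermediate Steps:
$F = \frac{6}{5}$ ($F = 6 \cdot \frac{1}{5} = \frac{6}{5} \approx 1.2$)
$c{\left(h \right)} = - \frac{25}{6}$ ($c{\left(h \right)} = - \frac{5}{\frac{6}{5}} = \left(-5\right) \frac{5}{6} = - \frac{25}{6}$)
$M = 35$ ($M = \left(-5\right) \left(-7\right) = 35$)
$M \left(6 - -4\right) c{\left(2 \right)} = 35 \left(6 - -4\right) \left(- \frac{25}{6}\right) = 35 \left(6 + 4\right) \left(- \frac{25}{6}\right) = 35 \cdot 10 \left(- \frac{25}{6}\right) = 350 \left(- \frac{25}{6}\right) = - \frac{4375}{3}$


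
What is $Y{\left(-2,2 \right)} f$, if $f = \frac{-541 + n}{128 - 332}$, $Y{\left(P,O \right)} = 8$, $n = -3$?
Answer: $\frac{64}{3} \approx 21.333$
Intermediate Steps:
$f = \frac{8}{3}$ ($f = \frac{-541 - 3}{128 - 332} = - \frac{544}{-204} = \left(-544\right) \left(- \frac{1}{204}\right) = \frac{8}{3} \approx 2.6667$)
$Y{\left(-2,2 \right)} f = 8 \cdot \frac{8}{3} = \frac{64}{3}$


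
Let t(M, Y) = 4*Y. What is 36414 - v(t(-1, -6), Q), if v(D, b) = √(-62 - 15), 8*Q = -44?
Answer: 36414 - I*√77 ≈ 36414.0 - 8.775*I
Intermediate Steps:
Q = -11/2 (Q = (⅛)*(-44) = -11/2 ≈ -5.5000)
v(D, b) = I*√77 (v(D, b) = √(-77) = I*√77)
36414 - v(t(-1, -6), Q) = 36414 - I*√77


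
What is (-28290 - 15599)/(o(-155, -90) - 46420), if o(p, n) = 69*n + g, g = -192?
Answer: 43889/52822 ≈ 0.83088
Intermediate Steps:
o(p, n) = -192 + 69*n (o(p, n) = 69*n - 192 = -192 + 69*n)
(-28290 - 15599)/(o(-155, -90) - 46420) = (-28290 - 15599)/((-192 + 69*(-90)) - 46420) = -43889/((-192 - 6210) - 46420) = -43889/(-6402 - 46420) = -43889/(-52822) = -43889*(-1/52822) = 43889/52822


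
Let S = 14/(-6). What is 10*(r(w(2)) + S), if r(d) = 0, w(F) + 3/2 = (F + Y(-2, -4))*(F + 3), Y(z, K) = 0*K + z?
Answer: -70/3 ≈ -23.333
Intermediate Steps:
Y(z, K) = z (Y(z, K) = 0 + z = z)
w(F) = -3/2 + (-2 + F)*(3 + F) (w(F) = -3/2 + (F - 2)*(F + 3) = -3/2 + (-2 + F)*(3 + F))
S = -7/3 (S = 14*(-1/6) = -7/3 ≈ -2.3333)
10*(r(w(2)) + S) = 10*(0 - 7/3) = 10*(-7/3) = -70/3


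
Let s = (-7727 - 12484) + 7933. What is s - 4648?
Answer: -16926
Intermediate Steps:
s = -12278 (s = -20211 + 7933 = -12278)
s - 4648 = -12278 - 4648 = -16926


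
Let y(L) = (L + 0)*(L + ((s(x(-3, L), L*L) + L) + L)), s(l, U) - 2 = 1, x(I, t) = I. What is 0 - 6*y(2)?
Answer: -108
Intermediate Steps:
s(l, U) = 3 (s(l, U) = 2 + 1 = 3)
y(L) = L*(3 + 3*L) (y(L) = (L + 0)*(L + ((3 + L) + L)) = L*(L + (3 + 2*L)) = L*(3 + 3*L))
0 - 6*y(2) = 0 - 18*2*(1 + 2) = 0 - 18*2*3 = 0 - 6*18 = 0 - 108 = -108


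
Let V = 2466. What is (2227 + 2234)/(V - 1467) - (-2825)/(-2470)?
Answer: 546433/164502 ≈ 3.3217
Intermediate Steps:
(2227 + 2234)/(V - 1467) - (-2825)/(-2470) = (2227 + 2234)/(2466 - 1467) - (-2825)/(-2470) = 4461/999 - (-2825)*(-1)/2470 = 4461*(1/999) - 1*565/494 = 1487/333 - 565/494 = 546433/164502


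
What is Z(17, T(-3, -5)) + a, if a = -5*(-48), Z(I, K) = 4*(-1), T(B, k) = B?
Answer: 236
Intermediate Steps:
Z(I, K) = -4
a = 240
Z(17, T(-3, -5)) + a = -4 + 240 = 236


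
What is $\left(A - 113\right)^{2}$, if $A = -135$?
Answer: $61504$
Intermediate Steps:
$\left(A - 113\right)^{2} = \left(-135 - 113\right)^{2} = \left(-248\right)^{2} = 61504$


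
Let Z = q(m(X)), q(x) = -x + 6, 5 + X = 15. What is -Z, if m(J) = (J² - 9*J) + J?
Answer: 14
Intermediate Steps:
X = 10 (X = -5 + 15 = 10)
m(J) = J² - 8*J
q(x) = 6 - x
Z = -14 (Z = 6 - 10*(-8 + 10) = 6 - 10*2 = 6 - 1*20 = 6 - 20 = -14)
-Z = -1*(-14) = 14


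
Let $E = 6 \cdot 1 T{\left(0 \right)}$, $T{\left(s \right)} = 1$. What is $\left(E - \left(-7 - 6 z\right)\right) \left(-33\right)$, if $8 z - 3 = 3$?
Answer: $- \frac{1155}{2} \approx -577.5$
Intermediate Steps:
$z = \frac{3}{4}$ ($z = \frac{3}{8} + \frac{1}{8} \cdot 3 = \frac{3}{8} + \frac{3}{8} = \frac{3}{4} \approx 0.75$)
$E = 6$ ($E = 6 \cdot 1 \cdot 1 = 6 \cdot 1 = 6$)
$\left(E - \left(-7 - 6 z\right)\right) \left(-33\right) = \left(6 + \left(7 - \left(-6\right) \frac{3}{4}\right)\right) \left(-33\right) = \left(6 + \left(7 - - \frac{9}{2}\right)\right) \left(-33\right) = \left(6 + \left(7 + \frac{9}{2}\right)\right) \left(-33\right) = \left(6 + \frac{23}{2}\right) \left(-33\right) = \frac{35}{2} \left(-33\right) = - \frac{1155}{2}$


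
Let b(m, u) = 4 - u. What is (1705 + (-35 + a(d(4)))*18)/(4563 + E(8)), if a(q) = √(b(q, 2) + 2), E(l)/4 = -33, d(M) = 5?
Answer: 1111/4431 ≈ 0.25073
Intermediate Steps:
E(l) = -132 (E(l) = 4*(-33) = -132)
a(q) = 2 (a(q) = √((4 - 1*2) + 2) = √((4 - 2) + 2) = √(2 + 2) = √4 = 2)
(1705 + (-35 + a(d(4)))*18)/(4563 + E(8)) = (1705 + (-35 + 2)*18)/(4563 - 132) = (1705 - 33*18)/4431 = (1705 - 594)*(1/4431) = 1111*(1/4431) = 1111/4431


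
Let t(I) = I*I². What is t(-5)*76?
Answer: -9500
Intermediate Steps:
t(I) = I³
t(-5)*76 = (-5)³*76 = -125*76 = -9500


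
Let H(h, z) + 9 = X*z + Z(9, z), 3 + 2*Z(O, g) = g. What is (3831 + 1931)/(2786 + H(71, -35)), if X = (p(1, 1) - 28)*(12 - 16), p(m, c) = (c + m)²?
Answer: -67/7 ≈ -9.5714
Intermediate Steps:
Z(O, g) = -3/2 + g/2
X = 96 (X = ((1 + 1)² - 28)*(12 - 16) = (2² - 28)*(-4) = (4 - 28)*(-4) = -24*(-4) = 96)
H(h, z) = -21/2 + 193*z/2 (H(h, z) = -9 + (96*z + (-3/2 + z/2)) = -9 + (-3/2 + 193*z/2) = -21/2 + 193*z/2)
(3831 + 1931)/(2786 + H(71, -35)) = (3831 + 1931)/(2786 + (-21/2 + (193/2)*(-35))) = 5762/(2786 + (-21/2 - 6755/2)) = 5762/(2786 - 3388) = 5762/(-602) = 5762*(-1/602) = -67/7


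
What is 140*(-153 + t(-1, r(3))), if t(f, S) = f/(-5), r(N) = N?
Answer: -21392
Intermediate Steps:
t(f, S) = -f/5 (t(f, S) = f*(-⅕) = -f/5)
140*(-153 + t(-1, r(3))) = 140*(-153 - ⅕*(-1)) = 140*(-153 + ⅕) = 140*(-764/5) = -21392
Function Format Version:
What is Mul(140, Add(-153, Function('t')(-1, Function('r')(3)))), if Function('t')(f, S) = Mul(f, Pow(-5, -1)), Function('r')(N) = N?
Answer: -21392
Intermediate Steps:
Function('t')(f, S) = Mul(Rational(-1, 5), f) (Function('t')(f, S) = Mul(f, Rational(-1, 5)) = Mul(Rational(-1, 5), f))
Mul(140, Add(-153, Function('t')(-1, Function('r')(3)))) = Mul(140, Add(-153, Mul(Rational(-1, 5), -1))) = Mul(140, Add(-153, Rational(1, 5))) = Mul(140, Rational(-764, 5)) = -21392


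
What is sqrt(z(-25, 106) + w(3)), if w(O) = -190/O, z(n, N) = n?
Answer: I*sqrt(795)/3 ≈ 9.3986*I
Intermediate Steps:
sqrt(z(-25, 106) + w(3)) = sqrt(-25 - 190/3) = sqrt(-265/3) = I*sqrt(795)/3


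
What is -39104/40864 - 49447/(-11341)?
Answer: 49285117/14482457 ≈ 3.4031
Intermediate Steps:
-39104/40864 - 49447/(-11341) = -39104*1/40864 - 49447*(-1/11341) = -1222/1277 + 49447/11341 = 49285117/14482457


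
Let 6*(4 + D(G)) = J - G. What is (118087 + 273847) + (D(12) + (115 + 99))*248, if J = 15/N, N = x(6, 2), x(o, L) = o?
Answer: 1330864/3 ≈ 4.4362e+5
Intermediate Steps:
N = 6
J = 5/2 (J = 15/6 = 15*(1/6) = 5/2 ≈ 2.5000)
D(G) = -43/12 - G/6 (D(G) = -4 + (5/2 - G)/6 = -4 + (5/12 - G/6) = -43/12 - G/6)
(118087 + 273847) + (D(12) + (115 + 99))*248 = (118087 + 273847) + ((-43/12 - 1/6*12) + (115 + 99))*248 = 391934 + ((-43/12 - 2) + 214)*248 = 391934 + (-67/12 + 214)*248 = 391934 + (2501/12)*248 = 391934 + 155062/3 = 1330864/3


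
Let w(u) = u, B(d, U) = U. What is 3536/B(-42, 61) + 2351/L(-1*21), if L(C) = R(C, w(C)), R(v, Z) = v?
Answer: -69155/1281 ≈ -53.985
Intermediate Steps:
L(C) = C
3536/B(-42, 61) + 2351/L(-1*21) = 3536/61 + 2351/((-1*21)) = 3536*(1/61) + 2351/(-21) = 3536/61 + 2351*(-1/21) = 3536/61 - 2351/21 = -69155/1281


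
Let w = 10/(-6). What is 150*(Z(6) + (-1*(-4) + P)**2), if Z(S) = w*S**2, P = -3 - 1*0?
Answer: -8850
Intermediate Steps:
P = -3 (P = -3 + 0 = -3)
w = -5/3 (w = 10*(-1/6) = -5/3 ≈ -1.6667)
Z(S) = -5*S**2/3
150*(Z(6) + (-1*(-4) + P)**2) = 150*(-5/3*6**2 + (-1*(-4) - 3)**2) = 150*(-5/3*36 + (4 - 3)**2) = 150*(-60 + 1**2) = 150*(-60 + 1) = 150*(-59) = -8850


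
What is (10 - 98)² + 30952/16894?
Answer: 65429044/8447 ≈ 7745.8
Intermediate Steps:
(10 - 98)² + 30952/16894 = (-88)² + 30952*(1/16894) = 7744 + 15476/8447 = 65429044/8447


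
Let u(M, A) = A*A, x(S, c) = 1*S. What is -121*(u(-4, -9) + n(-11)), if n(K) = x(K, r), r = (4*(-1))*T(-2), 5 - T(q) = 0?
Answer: -8470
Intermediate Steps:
T(q) = 5 (T(q) = 5 - 1*0 = 5 + 0 = 5)
r = -20 (r = (4*(-1))*5 = -4*5 = -20)
x(S, c) = S
u(M, A) = A**2
n(K) = K
-121*(u(-4, -9) + n(-11)) = -121*((-9)**2 - 11) = -121*(81 - 11) = -121*70 = -8470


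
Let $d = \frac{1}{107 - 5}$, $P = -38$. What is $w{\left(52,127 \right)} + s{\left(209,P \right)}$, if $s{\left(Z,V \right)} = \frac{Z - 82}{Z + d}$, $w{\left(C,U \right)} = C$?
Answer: $\frac{1121542}{21319} \approx 52.608$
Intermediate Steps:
$d = \frac{1}{102} \approx 0.0098039$
$s{\left(Z,V \right)} = \frac{-82 + Z}{\frac{1}{102} + Z}$ ($s{\left(Z,V \right)} = \frac{Z - 82}{Z + \frac{1}{102}} = \frac{-82 + Z}{\frac{1}{102} + Z}$)
$w{\left(52,127 \right)} + s{\left(209,P \right)} = 52 + \frac{102 \left(-82 + 209\right)}{1 + 102 \cdot 209} = 52 + 102 \frac{1}{1 + 21318} \cdot 127 = 52 + 102 \cdot \frac{1}{21319} \cdot 127 = 52 + \frac{12954}{21319} = \frac{1121542}{21319}$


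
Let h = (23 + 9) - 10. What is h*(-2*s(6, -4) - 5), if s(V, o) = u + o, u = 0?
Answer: 66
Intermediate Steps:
h = 22 (h = 32 - 10 = 22)
s(V, o) = o (s(V, o) = 0 + o = o)
h*(-2*s(6, -4) - 5) = 22*(-2*(-4) - 5) = 22*(8 - 5) = 22*3 = 66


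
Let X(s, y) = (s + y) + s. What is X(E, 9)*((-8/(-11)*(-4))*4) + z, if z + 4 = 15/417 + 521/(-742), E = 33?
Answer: -995418671/1134518 ≈ -877.39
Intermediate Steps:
X(s, y) = y + 2*s
z = -481261/103138 (z = -4 + (15/417 + 521/(-742)) = -4 + (15*(1/417) + 521*(-1/742)) = -4 + (5/139 - 521/742) = -4 - 68709/103138 = -481261/103138 ≈ -4.6662)
X(E, 9)*((-8/(-11)*(-4))*4) + z = (9 + 2*33)*((-8/(-11)*(-4))*4) - 481261/103138 = (9 + 66)*((-8*(-1/11)*(-4))*4) - 481261/103138 = 75*(((8/11)*(-4))*4) - 481261/103138 = 75*(-32/11*4) - 481261/103138 = 75*(-128/11) - 481261/103138 = -9600/11 - 481261/103138 = -995418671/1134518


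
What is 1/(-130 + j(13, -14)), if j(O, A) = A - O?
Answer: -1/157 ≈ -0.0063694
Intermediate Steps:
1/(-130 + j(13, -14)) = 1/(-130 + (-14 - 1*13)) = 1/(-130 + (-14 - 13)) = 1/(-130 - 27) = 1/(-157) = -1/157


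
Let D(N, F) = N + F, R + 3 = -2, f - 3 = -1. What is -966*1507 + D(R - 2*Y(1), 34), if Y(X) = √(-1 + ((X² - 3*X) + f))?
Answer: -1455733 - 2*I ≈ -1.4557e+6 - 2.0*I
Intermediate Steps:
f = 2 (f = 3 - 1 = 2)
R = -5 (R = -3 - 2 = -5)
Y(X) = √(1 + X² - 3*X) (Y(X) = √(-1 + ((X² - 3*X) + 2)) = √(-1 + (2 + X² - 3*X)) = √(1 + X² - 3*X))
D(N, F) = F + N
-966*1507 + D(R - 2*Y(1), 34) = -966*1507 + (34 + (-5 - 2*√(1 + 1² - 3*1))) = -1455762 + (34 + (-5 - 2*√(1 + 1 - 3))) = -1455762 + (34 + (-5 - 2*I)) = -1455762 + (29 - 2*I) = -1455733 - 2*I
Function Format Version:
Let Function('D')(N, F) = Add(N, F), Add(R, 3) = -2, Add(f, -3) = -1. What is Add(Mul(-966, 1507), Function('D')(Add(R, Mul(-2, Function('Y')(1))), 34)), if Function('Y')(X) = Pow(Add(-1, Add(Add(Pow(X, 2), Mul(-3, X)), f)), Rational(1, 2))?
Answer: Add(-1455733, Mul(-2, I)) ≈ Add(-1.4557e+6, Mul(-2.0000, I))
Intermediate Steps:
f = 2 (f = Add(3, -1) = 2)
R = -5 (R = Add(-3, -2) = -5)
Function('Y')(X) = Pow(Add(1, Pow(X, 2), Mul(-3, X)), Rational(1, 2)) (Function('Y')(X) = Pow(Add(-1, Add(Add(Pow(X, 2), Mul(-3, X)), 2)), Rational(1, 2)) = Pow(Add(-1, Add(2, Pow(X, 2), Mul(-3, X))), Rational(1, 2)) = Pow(Add(1, Pow(X, 2), Mul(-3, X)), Rational(1, 2)))
Function('D')(N, F) = Add(F, N)
Add(Mul(-966, 1507), Function('D')(Add(R, Mul(-2, Function('Y')(1))), 34)) = Add(Mul(-966, 1507), Add(34, Add(-5, Mul(-2, Pow(Add(1, Pow(1, 2), Mul(-3, 1)), Rational(1, 2)))))) = Add(-1455762, Add(34, Add(-5, Mul(-2, Pow(Add(1, 1, -3), Rational(1, 2)))))) = Add(-1455762, Add(34, Add(-5, Mul(-2, Pow(-1, Rational(1, 2)))))) = Add(-1455762, Add(34, Add(-5, Mul(-2, I)))) = Add(-1455762, Add(29, Mul(-2, I))) = Add(-1455733, Mul(-2, I))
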